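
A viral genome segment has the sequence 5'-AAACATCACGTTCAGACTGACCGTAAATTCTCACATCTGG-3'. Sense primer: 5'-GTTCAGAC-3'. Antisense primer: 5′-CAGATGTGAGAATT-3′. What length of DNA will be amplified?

The forward primer matches the template at positions 10–17.
Taking the reverse complement of CAGATGTGAGAATT gives AATTCTCACATCTG, found at positions 26–39 on the template; the primer anneals here to the top strand with its 3' end pointing upstream.
Amplicon spans positions 10–39: 30 bp.

30 bp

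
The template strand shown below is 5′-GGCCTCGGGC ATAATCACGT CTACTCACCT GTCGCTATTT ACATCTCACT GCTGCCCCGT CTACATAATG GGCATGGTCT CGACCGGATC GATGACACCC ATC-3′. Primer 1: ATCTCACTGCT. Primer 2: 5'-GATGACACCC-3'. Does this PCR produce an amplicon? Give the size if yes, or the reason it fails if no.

No product — both primers anneal to the same strand and extend in the same direction.

Primer 1 (ATCTCACTGCT) matches the top strand at positions 43–53 (3' end points downstream).
Primer 2 (GATGACACCC) also matches the top strand directly, at positions 91–100 — its reverse complement GGGTGTCATC is not present.
Both primers anneal to the bottom strand with 3' ends pointing the same way, so neither can prime synthesis back toward the other.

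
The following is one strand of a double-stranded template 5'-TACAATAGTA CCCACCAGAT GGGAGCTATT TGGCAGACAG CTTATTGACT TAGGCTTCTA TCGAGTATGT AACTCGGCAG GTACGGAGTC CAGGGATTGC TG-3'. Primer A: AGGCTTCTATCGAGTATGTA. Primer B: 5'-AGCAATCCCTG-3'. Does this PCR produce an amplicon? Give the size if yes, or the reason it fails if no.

Primer A (AGGCTTCTATCGAGTATGTA) matches the top strand at positions 52–71; it acts as a forward primer.
Primer B's reverse complement is CAGGGATTGCT, matching the top strand at positions 91–101; it acts as a reverse primer.
The 3' ends face each other across positions 52–101, giving a 50 bp product.

Yes — a 50 bp product.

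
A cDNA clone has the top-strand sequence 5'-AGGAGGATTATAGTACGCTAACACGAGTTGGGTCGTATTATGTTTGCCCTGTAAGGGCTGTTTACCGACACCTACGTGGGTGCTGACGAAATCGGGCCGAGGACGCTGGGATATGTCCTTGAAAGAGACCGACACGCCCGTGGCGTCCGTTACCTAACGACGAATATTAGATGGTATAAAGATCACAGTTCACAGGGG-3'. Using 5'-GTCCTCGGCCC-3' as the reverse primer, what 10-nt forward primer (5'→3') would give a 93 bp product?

5'-AGTACGCTAA-3'

The reverse primer's reverse complement GGGCCGAGGAC matches the template at positions 94–104, so the product ends at position 104.
A 93 bp product then starts at position 104 − 93 + 1 = 12.
The forward primer is identical to the top strand there: AGTACGCTAA.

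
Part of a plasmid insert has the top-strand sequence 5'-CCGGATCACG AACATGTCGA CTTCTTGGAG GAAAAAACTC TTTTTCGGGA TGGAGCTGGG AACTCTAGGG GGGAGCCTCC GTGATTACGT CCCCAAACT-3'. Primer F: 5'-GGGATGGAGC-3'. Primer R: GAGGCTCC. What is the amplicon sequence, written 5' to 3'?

Forward primer GGGATGGAGC is found on the top strand at positions 47–56.
Taking the reverse complement of GAGGCTCC gives GGAGCCTC, found at positions 72–79 on the template; the primer anneals here to the top strand with its 3' end pointing upstream.
The product is the template from position 47 through 79 (33 bp).

5'-GGGATGGAGCTGGGAACTCTAGGGGGGAGCCTC-3'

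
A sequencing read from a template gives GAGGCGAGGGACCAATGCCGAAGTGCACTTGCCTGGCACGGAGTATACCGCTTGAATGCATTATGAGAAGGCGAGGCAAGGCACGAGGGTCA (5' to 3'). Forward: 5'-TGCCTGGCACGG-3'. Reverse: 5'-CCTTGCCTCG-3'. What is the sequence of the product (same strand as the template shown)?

Scanning the template, TGCCTGGCACGG occurs at positions 30–41; this primer anneals to the bottom strand there with its 3' end pointing downstream.
Taking the reverse complement of CCTTGCCTCG gives CGAGGCAAGG, found at positions 72–81 on the template; the primer anneals here to the top strand with its 3' end pointing upstream.
The product is the template from position 30 through 81 (52 bp).

5'-TGCCTGGCACGGAGTATACCGCTTGAATGCATTATGAGAAGGCGAGGCAAGG-3'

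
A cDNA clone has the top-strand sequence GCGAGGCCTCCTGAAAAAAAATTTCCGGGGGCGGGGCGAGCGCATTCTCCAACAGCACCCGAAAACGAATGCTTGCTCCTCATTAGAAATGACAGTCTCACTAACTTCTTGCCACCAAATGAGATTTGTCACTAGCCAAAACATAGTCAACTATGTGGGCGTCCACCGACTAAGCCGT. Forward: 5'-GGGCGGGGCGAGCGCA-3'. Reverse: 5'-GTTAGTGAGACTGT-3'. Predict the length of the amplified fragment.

77 bp

Scanning the template, GGGCGGGGCGAGCGCA occurs at positions 29–44; this primer anneals to the bottom strand there with its 3' end pointing downstream.
Reverse complement of the reverse primer: ACAGTCTCACTAAC. This occurs on the top strand at positions 92–105.
Amplicon spans positions 29–105: 77 bp.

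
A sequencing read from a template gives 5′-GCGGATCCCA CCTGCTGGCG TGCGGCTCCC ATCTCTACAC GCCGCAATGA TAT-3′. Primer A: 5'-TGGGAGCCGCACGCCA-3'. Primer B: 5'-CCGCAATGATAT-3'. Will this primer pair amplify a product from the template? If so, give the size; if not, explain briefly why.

No product — the primers' 3' ends point away from each other.

Primer A (TGGGAGCCGCACGCCA) has reverse complement TGGCGTGCGGCTCCCA, which matches the top strand at positions 16–31; primer A anneals to the top strand there with its 3' end pointing upstream toward position 16.
Primer B (CCGCAATGATAT) matches the top strand directly at positions 42–53; it anneals to the bottom strand with its 3' end pointing downstream toward position 53.
The 3' ends diverge (primer A extends toward position 1, primer B toward position 53), so the primers never converge on a shared product.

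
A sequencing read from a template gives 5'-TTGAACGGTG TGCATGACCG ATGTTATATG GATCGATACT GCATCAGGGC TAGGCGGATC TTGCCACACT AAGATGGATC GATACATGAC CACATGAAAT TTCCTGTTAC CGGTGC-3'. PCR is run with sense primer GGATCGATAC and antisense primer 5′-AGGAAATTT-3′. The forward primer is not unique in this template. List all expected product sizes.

76 bp, 30 bp

The forward primer GGATCGATAC matches the top strand at positions 30–39, 76–85.
The reverse primer's reverse complement is AAATTTCCT, matching at positions 97–105.
Each forward site pairs with the reverse site to give a product ending at position 105: sizes 76, 30 bp.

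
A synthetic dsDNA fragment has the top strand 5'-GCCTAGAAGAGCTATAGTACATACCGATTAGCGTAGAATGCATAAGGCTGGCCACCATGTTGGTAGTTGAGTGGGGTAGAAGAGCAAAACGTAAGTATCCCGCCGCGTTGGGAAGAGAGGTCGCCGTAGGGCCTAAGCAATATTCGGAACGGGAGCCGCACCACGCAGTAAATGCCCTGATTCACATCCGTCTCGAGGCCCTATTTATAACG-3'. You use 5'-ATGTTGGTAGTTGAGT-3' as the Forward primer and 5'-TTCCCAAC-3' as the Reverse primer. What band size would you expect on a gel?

Forward primer ATGTTGGTAGTTGAGT is found on the top strand at positions 57–72.
Reverse complement of the reverse primer: GTTGGGAA. This occurs on the top strand at positions 107–114.
The product runs from position 57 to position 114, so its length is 114 − 57 + 1 = 58 bp.

58 bp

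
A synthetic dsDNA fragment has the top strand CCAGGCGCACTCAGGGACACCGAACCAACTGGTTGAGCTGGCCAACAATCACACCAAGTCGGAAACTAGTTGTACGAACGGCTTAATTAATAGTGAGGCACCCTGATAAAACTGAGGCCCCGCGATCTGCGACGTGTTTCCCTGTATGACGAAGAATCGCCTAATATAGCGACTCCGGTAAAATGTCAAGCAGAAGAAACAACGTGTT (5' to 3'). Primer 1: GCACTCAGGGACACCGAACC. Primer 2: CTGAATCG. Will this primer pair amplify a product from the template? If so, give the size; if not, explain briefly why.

Primer 2 (CTGAATCG) does not match the top strand, and its reverse complement CGATTCAG does not match either.
With no annealing site for primer 2, no amplification occurs.

No product — primer 2 has no binding site in the template.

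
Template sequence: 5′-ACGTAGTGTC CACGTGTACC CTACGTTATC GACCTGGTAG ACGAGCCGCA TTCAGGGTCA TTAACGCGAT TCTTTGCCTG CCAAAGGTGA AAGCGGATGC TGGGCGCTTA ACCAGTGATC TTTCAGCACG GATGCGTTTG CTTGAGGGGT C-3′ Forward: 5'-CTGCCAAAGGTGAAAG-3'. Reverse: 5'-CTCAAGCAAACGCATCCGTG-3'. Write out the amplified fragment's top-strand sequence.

The forward primer matches the template at positions 78–93.
The reverse primer's reverse complement is CACGGATGCGTTTGCTTGAG, which matches the template at positions 127–146.
The product is the template from position 78 through 146 (69 bp).

5'-CTGCCAAAGGTGAAAGCGGATGCTGGGCGCTTAACCAGTGATCTTTCAGCACGGATGCGTTTGCTTGAG-3'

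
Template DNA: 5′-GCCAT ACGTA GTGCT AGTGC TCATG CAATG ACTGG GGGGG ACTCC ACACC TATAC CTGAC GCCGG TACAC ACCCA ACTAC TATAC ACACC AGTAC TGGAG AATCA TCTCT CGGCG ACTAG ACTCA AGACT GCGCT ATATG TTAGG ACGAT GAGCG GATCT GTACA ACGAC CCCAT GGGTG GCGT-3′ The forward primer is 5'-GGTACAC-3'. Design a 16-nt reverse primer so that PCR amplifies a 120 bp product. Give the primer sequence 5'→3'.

The forward primer binds at positions 64–70, so a 120 bp product ends at position 64 + 120 − 1 = 183.
The reverse primer anneals to the top strand over positions 168–183, i.e. to GACCCCATGGGTGGCG.
Its sequence written 5'→3' is the reverse complement: CGCCACCCATGGGGTC.

5'-CGCCACCCATGGGGTC-3'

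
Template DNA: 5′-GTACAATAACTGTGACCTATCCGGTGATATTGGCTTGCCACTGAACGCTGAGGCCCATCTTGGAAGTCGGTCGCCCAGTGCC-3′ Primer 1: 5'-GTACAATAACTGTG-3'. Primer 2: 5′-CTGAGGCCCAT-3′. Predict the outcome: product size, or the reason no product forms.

No product — both primers anneal to the same strand and extend in the same direction.

Primer 1 (GTACAATAACTGTG) matches the top strand at positions 1–14 (3' end points downstream).
Primer 2 (CTGAGGCCCAT) also matches the top strand directly, at positions 48–58 — its reverse complement ATGGGCCTCAG is not present.
Both primers anneal to the bottom strand with 3' ends pointing the same way, so neither can prime synthesis back toward the other.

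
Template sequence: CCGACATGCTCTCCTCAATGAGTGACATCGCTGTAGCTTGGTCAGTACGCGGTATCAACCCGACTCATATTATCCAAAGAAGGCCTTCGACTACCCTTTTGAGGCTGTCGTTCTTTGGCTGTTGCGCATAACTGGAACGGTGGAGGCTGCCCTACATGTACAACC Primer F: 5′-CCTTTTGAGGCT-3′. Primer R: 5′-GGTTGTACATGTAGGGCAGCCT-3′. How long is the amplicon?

Scanning the template, CCTTTTGAGGCT occurs at positions 95–106; this primer anneals to the bottom strand there with its 3' end pointing downstream.
Reverse complement of the reverse primer: AGGCTGCCCTACATGTACAACC. This occurs on the top strand at positions 144–165.
Product length = (reverse-primer end) − (forward-primer start) + 1 = 165 − 95 + 1 = 71 bp.

71 bp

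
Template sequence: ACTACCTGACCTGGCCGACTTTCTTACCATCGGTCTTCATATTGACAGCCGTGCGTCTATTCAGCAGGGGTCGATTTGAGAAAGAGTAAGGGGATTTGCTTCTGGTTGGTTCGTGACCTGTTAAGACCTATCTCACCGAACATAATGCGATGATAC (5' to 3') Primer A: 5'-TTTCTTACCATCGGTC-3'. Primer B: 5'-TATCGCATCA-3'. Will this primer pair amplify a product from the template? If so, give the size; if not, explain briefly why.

No product — primer B has no binding site in the template.

Primer B (TATCGCATCA) does not match the top strand, and its reverse complement TGATGCGATA does not match either.
With no annealing site for primer B, no amplification occurs.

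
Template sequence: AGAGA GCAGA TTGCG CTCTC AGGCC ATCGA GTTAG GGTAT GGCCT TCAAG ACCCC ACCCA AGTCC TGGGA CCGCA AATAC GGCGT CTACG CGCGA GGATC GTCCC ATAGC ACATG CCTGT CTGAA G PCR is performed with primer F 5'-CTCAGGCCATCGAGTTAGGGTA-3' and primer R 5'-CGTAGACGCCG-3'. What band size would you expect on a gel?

73 bp

Forward primer CTCAGGCCATCGAGTTAGGGTA is found on the top strand at positions 18–39.
Taking the reverse complement of CGTAGACGCCG gives CGGCGTCTACG, found at positions 80–90 on the template; the primer anneals here to the top strand with its 3' end pointing upstream.
The product runs from position 18 to position 90, so its length is 90 − 18 + 1 = 73 bp.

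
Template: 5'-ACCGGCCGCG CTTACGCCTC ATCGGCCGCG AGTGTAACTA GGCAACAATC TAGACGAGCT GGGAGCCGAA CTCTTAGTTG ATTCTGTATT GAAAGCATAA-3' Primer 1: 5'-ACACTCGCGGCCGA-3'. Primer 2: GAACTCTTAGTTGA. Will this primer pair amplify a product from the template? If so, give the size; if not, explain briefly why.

No product — the primers' 3' ends point away from each other.

Primer 1 (ACACTCGCGGCCGA) has reverse complement TCGGCCGCGAGTGT, which matches the top strand at positions 22–35; primer 1 anneals to the top strand there with its 3' end pointing upstream toward position 22.
Primer 2 (GAACTCTTAGTTGA) matches the top strand directly at positions 68–81; it anneals to the bottom strand with its 3' end pointing downstream toward position 81.
The 3' ends diverge (primer 1 extends toward position 1, primer 2 toward position 100), so the primers never converge on a shared product.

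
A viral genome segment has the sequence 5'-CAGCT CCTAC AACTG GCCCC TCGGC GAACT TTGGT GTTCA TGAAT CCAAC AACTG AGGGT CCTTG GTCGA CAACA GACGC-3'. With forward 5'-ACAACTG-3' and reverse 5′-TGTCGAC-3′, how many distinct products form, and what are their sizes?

The forward primer ACAACTG matches the top strand at positions 9–15, 49–55.
The reverse primer's reverse complement is GTCGACA, matching at positions 66–72.
Each forward site pairs with the reverse site to give a product ending at position 72: sizes 64, 24 bp.

Two products: 64 bp, 24 bp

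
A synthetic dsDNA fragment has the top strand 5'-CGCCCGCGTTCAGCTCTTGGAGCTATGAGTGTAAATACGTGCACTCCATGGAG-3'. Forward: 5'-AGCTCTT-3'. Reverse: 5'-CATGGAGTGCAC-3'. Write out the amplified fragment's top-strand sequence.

Forward primer AGCTCTT is found on the top strand at positions 12–18.
Taking the reverse complement of CATGGAGTGCAC gives GTGCACTCCATG, found at positions 39–50 on the template; the primer anneals here to the top strand with its 3' end pointing upstream.
The product is the template from position 12 through 50 (39 bp).

5'-AGCTCTTGGAGCTATGAGTGTAAATACGTGCACTCCATG-3'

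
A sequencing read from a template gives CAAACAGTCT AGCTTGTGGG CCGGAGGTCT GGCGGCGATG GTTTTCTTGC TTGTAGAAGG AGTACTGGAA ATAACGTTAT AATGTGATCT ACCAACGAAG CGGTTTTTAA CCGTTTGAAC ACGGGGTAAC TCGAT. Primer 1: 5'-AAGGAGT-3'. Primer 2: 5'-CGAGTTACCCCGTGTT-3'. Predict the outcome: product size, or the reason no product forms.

Primer 1 (AAGGAGT) matches the top strand at positions 57–63; it acts as a forward primer.
Primer 2's reverse complement is AACACGGGGTAACTCG, matching the top strand at positions 118–133; it acts as a reverse primer.
The 3' ends face each other across positions 57–133, giving a 77 bp product.

Yes — a 77 bp product.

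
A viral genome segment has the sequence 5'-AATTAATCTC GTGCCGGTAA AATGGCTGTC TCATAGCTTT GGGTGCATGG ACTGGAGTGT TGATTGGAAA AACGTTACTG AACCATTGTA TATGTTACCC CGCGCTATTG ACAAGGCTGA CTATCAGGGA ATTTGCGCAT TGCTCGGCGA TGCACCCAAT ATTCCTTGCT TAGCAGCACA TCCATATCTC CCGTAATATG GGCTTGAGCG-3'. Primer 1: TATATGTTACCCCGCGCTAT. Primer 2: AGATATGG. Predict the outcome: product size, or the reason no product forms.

Yes — a 101 bp product.

Primer 1 (TATATGTTACCCCGCGCTAT) matches the top strand at positions 89–108; it acts as a forward primer.
Primer 2's reverse complement is CCATATCT, matching the top strand at positions 182–189; it acts as a reverse primer.
The 3' ends face each other across positions 89–189, giving a 101 bp product.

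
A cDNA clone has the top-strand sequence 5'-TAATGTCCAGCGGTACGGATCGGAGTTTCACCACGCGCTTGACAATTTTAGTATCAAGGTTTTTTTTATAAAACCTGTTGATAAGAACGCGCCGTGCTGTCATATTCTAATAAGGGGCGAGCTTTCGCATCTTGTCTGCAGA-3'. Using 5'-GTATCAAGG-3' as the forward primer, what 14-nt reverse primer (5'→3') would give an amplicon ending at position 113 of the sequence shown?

The forward primer binds at positions 51–59; the product's 3' end on the top strand is position 113.
The reverse primer anneals to the top strand over positions 100–113, i.e. to TCATATTCTAATAA.
Its sequence written 5'→3' is the reverse complement: TTATTAGAATATGA.

5'-TTATTAGAATATGA-3'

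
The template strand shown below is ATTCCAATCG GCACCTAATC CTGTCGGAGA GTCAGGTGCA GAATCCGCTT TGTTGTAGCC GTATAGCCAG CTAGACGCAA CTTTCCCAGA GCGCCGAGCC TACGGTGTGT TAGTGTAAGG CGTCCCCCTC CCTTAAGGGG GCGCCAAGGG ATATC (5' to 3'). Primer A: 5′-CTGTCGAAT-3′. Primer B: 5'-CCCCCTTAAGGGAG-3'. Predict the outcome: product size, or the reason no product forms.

Primer A (CTGTCGAAT) does not match the top strand, and its reverse complement ATTCGACAG does not match either.
With no annealing site for primer A, no amplification occurs.

No product — primer A has no binding site in the template.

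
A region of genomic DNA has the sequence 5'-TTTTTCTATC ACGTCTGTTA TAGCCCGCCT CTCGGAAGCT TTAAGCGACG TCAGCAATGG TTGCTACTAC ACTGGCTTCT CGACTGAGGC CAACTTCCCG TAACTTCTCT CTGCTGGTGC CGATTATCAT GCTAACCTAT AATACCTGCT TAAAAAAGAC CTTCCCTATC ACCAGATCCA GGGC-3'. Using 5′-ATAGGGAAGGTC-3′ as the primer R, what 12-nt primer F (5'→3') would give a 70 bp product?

5'-GTAACTTCTCTC-3'

The reverse primer's reverse complement GACCTTCCCTAT matches the template at positions 158–169, so the product ends at position 169.
A 70 bp product then starts at position 169 − 70 + 1 = 100.
The forward primer is identical to the top strand there: GTAACTTCTCTC.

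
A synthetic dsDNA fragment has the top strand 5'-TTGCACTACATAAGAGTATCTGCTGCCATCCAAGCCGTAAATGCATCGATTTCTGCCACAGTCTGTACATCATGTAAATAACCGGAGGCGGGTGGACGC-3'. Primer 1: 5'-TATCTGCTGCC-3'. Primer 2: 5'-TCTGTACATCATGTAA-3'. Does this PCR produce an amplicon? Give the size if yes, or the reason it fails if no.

No product — both primers anneal to the same strand and extend in the same direction.

Primer 1 (TATCTGCTGCC) matches the top strand at positions 17–27 (3' end points downstream).
Primer 2 (TCTGTACATCATGTAA) also matches the top strand directly, at positions 62–77 — its reverse complement TTACATGATGTACAGA is not present.
Both primers anneal to the bottom strand with 3' ends pointing the same way, so neither can prime synthesis back toward the other.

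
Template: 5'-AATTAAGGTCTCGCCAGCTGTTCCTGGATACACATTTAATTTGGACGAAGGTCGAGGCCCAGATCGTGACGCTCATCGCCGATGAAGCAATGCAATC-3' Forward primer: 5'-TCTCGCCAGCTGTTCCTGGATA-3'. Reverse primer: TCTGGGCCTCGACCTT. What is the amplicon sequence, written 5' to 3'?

Forward primer TCTCGCCAGCTGTTCCTGGATA is found on the top strand at positions 9–30.
The reverse primer's reverse complement is AAGGTCGAGGCCCAGA, which matches the template at positions 48–63.
The product is the template from position 9 through 63 (55 bp).

5'-TCTCGCCAGCTGTTCCTGGATACACATTTAATTTGGACGAAGGTCGAGGCCCAGA-3'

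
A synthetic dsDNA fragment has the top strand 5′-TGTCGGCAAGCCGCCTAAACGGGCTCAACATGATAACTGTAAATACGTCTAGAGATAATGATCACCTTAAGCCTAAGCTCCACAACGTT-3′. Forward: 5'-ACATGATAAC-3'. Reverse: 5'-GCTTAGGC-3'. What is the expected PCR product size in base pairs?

51 bp

The forward primer matches the template at positions 28–37.
The reverse primer's reverse complement is GCCTAAGC, which matches the template at positions 71–78.
Product length = (reverse-primer end) − (forward-primer start) + 1 = 78 − 28 + 1 = 51 bp.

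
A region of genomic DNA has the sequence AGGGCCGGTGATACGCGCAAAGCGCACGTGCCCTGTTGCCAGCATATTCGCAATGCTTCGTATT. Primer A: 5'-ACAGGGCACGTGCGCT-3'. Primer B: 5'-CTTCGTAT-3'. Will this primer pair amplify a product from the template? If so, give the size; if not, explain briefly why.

Primer A (ACAGGGCACGTGCGCT) has reverse complement AGCGCACGTGCCCTGT, which matches the top strand at positions 21–36; primer A anneals to the top strand there with its 3' end pointing upstream toward position 21.
Primer B (CTTCGTAT) matches the top strand directly at positions 56–63; it anneals to the bottom strand with its 3' end pointing downstream toward position 63.
The 3' ends diverge (primer A extends toward position 1, primer B toward position 64), so the primers never converge on a shared product.

No product — the primers' 3' ends point away from each other.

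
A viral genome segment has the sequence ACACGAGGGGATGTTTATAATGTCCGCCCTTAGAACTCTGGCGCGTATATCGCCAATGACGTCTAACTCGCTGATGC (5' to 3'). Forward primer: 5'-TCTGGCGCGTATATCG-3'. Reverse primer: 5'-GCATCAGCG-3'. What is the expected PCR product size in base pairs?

41 bp

The forward primer matches the template at positions 37–52.
Reverse complement of the reverse primer: CGCTGATGC. This occurs on the top strand at positions 69–77.
Product length = (reverse-primer end) − (forward-primer start) + 1 = 77 − 37 + 1 = 41 bp.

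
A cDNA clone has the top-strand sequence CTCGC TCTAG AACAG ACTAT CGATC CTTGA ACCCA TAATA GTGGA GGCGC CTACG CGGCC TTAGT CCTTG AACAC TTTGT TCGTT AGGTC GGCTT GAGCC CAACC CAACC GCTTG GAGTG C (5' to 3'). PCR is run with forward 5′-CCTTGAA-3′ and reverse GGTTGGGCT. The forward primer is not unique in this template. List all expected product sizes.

81 bp, 40 bp

The forward primer CCTTGAA matches the top strand at positions 25–31, 66–72.
The reverse primer's reverse complement is AGCCCAACC, matching at positions 97–105.
Each forward site pairs with the reverse site to give a product ending at position 105: sizes 81, 40 bp.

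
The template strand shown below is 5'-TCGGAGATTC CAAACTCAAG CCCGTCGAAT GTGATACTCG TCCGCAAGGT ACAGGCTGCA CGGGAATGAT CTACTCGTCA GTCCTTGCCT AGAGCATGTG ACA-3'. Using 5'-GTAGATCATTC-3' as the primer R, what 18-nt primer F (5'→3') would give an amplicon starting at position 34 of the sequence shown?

5'-ATACTCGTCCGCAAGGTA-3'

The reverse primer's reverse complement GAATGATCTAC matches the template at positions 64–74; the product starts at position 34.
The forward primer is identical to the top strand over positions 34–51: ATACTCGTCCGCAAGGTA.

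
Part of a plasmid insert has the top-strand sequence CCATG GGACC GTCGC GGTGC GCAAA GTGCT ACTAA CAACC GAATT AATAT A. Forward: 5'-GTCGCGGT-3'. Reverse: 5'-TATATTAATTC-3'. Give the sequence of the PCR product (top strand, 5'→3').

5'-GTCGCGGTGCGCAAAGTGCTACTAACAACCGAATTAATATA-3'

The forward primer matches the template at positions 11–18.
Reverse complement of the reverse primer: GAATTAATATA. This occurs on the top strand at positions 41–51.
The product is the template from position 11 through 51 (41 bp).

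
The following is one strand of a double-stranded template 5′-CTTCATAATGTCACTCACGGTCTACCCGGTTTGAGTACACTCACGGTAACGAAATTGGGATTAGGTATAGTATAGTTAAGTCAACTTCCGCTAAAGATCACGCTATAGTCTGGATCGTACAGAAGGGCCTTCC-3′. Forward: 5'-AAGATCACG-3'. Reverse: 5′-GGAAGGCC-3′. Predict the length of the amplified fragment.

Forward primer AAGATCACG is found on the top strand at positions 94–102.
Taking the reverse complement of GGAAGGCC gives GGCCTTCC, found at positions 126–133 on the template; the primer anneals here to the top strand with its 3' end pointing upstream.
The product runs from position 94 to position 133, so its length is 133 − 94 + 1 = 40 bp.

40 bp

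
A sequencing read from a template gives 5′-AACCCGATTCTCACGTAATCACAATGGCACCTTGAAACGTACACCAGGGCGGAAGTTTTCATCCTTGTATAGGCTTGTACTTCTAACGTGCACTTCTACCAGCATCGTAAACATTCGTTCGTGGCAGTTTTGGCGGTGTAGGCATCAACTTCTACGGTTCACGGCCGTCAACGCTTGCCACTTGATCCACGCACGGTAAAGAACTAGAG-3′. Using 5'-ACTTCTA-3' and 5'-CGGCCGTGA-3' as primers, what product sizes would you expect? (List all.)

The forward primer ACTTCTA matches the top strand at positions 79–85, 92–98, 148–154.
The reverse primer's reverse complement is TCACGGCCG, matching at positions 159–167.
Each forward site pairs with the reverse site to give a product ending at position 167: sizes 89, 76, 20 bp.

89 bp, 76 bp, 20 bp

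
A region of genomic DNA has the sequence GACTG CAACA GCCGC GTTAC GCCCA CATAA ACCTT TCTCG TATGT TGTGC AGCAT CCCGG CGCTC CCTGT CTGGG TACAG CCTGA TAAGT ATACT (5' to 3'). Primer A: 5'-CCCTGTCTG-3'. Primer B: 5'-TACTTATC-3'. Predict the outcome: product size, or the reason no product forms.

Primer A (CCCTGTCTG) matches the top strand at positions 65–73; it acts as a forward primer.
Primer B's reverse complement is GATAAGTA, matching the top strand at positions 84–91; it acts as a reverse primer.
The 3' ends face each other across positions 65–91, giving a 27 bp product.

Yes — a 27 bp product.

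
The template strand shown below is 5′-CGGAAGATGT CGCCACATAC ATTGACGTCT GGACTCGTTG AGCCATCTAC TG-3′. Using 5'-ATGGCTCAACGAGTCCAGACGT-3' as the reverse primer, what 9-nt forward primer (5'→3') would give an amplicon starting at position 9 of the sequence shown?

The reverse primer's reverse complement ACGTCTGGACTCGTTGAGCCAT matches the template at positions 25–46; the product starts at position 9.
The forward primer is identical to the top strand over positions 9–17: GTCGCCACA.

5'-GTCGCCACA-3'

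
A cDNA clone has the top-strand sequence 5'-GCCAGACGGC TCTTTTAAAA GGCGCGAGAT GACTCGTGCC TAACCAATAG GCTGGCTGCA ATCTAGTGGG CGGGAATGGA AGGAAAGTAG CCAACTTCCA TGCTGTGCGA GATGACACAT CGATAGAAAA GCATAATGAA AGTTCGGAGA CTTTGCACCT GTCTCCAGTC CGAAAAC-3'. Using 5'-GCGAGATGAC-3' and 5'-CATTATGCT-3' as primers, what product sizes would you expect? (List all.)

The forward primer GCGAGATGAC matches the top strand at positions 24–33, 107–116.
The reverse primer's reverse complement is AGCATAATG, matching at positions 130–138.
Each forward site pairs with the reverse site to give a product ending at position 138: sizes 115, 32 bp.

115 bp, 32 bp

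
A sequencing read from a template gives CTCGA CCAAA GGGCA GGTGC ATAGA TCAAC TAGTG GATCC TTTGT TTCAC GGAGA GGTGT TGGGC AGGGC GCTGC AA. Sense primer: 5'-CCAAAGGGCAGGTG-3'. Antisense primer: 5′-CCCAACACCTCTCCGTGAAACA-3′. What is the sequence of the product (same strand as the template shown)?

5'-CCAAAGGGCAGGTGCATAGATCAACTAGTGGATCCTTTGTTTCACGGAGAGGTGTTGGG-3'

Scanning the template, CCAAAGGGCAGGTG occurs at positions 6–19; this primer anneals to the bottom strand there with its 3' end pointing downstream.
The reverse primer's reverse complement is TGTTTCACGGAGAGGTGTTGGG, which matches the template at positions 43–64.
The product is the template from position 6 through 64 (59 bp).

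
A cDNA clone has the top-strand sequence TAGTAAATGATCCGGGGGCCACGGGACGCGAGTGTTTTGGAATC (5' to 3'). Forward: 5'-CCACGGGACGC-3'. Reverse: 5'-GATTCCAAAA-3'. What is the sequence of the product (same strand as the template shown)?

5'-CCACGGGACGCGAGTGTTTTGGAATC-3'

The forward primer matches the template at positions 19–29.
Taking the reverse complement of GATTCCAAAA gives TTTTGGAATC, found at positions 35–44 on the template; the primer anneals here to the top strand with its 3' end pointing upstream.
The product is the template from position 19 through 44 (26 bp).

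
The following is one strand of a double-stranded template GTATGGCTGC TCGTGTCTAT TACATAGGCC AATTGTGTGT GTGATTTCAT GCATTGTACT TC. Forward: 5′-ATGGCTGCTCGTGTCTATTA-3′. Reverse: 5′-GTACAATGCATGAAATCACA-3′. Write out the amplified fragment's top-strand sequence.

5'-ATGGCTGCTCGTGTCTATTACATAGGCCAATTGTGTGTGTGATTTCATGCATTGTAC-3'

Scanning the template, ATGGCTGCTCGTGTCTATTA occurs at positions 3–22; this primer anneals to the bottom strand there with its 3' end pointing downstream.
The reverse primer's reverse complement is TGTGATTTCATGCATTGTAC, which matches the template at positions 40–59.
The product is the template from position 3 through 59 (57 bp).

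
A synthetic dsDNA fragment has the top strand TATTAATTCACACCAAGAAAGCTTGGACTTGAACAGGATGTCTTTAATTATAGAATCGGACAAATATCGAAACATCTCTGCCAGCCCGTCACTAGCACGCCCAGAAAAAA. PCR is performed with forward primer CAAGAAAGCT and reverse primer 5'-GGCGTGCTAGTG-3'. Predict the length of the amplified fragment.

88 bp

Scanning the template, CAAGAAAGCT occurs at positions 14–23; this primer anneals to the bottom strand there with its 3' end pointing downstream.
The reverse primer's reverse complement is CACTAGCACGCC, which matches the template at positions 90–101.
The product runs from position 14 to position 101, so its length is 101 − 14 + 1 = 88 bp.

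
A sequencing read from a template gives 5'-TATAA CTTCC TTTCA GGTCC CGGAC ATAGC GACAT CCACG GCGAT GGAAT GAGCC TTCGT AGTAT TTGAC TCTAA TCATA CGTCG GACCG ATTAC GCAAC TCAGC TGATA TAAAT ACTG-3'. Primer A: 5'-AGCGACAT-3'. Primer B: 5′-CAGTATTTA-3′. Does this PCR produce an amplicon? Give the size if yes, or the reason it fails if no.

Yes — a 92 bp product.

Primer A (AGCGACAT) matches the top strand at positions 28–35; it acts as a forward primer.
Primer B's reverse complement is TAAATACTG, matching the top strand at positions 111–119; it acts as a reverse primer.
The 3' ends face each other across positions 28–119, giving a 92 bp product.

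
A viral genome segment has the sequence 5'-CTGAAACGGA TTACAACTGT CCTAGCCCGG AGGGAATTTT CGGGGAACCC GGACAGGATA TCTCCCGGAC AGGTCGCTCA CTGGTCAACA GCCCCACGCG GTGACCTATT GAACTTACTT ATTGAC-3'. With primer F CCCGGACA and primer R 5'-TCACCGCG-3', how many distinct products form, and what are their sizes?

The forward primer CCCGGACA matches the top strand at positions 48–55, 64–71.
The reverse primer's reverse complement is CGCGGTGA, matching at positions 97–104.
Each forward site pairs with the reverse site to give a product ending at position 104: sizes 57, 41 bp.

Two products: 57 bp, 41 bp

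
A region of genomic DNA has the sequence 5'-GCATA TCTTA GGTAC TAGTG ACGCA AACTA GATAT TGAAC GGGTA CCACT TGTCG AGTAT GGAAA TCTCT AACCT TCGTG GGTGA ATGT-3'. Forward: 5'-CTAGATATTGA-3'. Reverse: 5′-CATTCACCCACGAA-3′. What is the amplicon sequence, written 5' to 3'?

5'-CTAGATATTGAACGGGTACCACTTGTCGAGTATGGAAATCTCTAACCTTCGTGGGTGAATG-3'

Forward primer CTAGATATTGA is found on the top strand at positions 28–38.
Taking the reverse complement of CATTCACCCACGAA gives TTCGTGGGTGAATG, found at positions 75–88 on the template; the primer anneals here to the top strand with its 3' end pointing upstream.
The product is the template from position 28 through 88 (61 bp).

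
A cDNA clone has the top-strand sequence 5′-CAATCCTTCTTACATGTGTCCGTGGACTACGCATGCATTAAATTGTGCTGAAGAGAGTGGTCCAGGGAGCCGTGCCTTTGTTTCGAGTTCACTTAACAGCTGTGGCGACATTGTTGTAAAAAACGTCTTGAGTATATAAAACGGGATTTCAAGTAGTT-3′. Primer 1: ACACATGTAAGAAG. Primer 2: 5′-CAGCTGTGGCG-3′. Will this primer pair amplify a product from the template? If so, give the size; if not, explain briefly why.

No product — the primers' 3' ends point away from each other.

Primer 1 (ACACATGTAAGAAG) has reverse complement CTTCTTACATGTGT, which matches the top strand at positions 6–19; primer 1 anneals to the top strand there with its 3' end pointing upstream toward position 6.
Primer 2 (CAGCTGTGGCG) matches the top strand directly at positions 97–107; it anneals to the bottom strand with its 3' end pointing downstream toward position 107.
The 3' ends diverge (primer 1 extends toward position 1, primer 2 toward position 158), so the primers never converge on a shared product.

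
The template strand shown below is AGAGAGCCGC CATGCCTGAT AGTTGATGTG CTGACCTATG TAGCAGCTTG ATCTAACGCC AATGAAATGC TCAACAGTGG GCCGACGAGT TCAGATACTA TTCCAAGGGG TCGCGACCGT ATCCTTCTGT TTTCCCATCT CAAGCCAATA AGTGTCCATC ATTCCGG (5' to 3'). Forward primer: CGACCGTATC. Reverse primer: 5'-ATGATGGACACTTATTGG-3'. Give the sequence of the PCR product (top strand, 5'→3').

Scanning the template, CGACCGTATC occurs at positions 114–123; this primer anneals to the bottom strand there with its 3' end pointing downstream.
Reverse complement of the reverse primer: CCAATAAGTGTCCATCAT. This occurs on the top strand at positions 145–162.
The product is the template from position 114 through 162 (49 bp).

5'-CGACCGTATCCTTCTGTTTTCCCATCTCAAGCCAATAAGTGTCCATCAT-3'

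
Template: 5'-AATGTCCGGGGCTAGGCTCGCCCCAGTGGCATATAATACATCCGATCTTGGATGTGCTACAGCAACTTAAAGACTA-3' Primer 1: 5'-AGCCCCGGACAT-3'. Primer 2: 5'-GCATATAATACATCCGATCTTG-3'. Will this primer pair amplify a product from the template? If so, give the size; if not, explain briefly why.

Primer 1 (AGCCCCGGACAT) has reverse complement ATGTCCGGGGCT, which matches the top strand at positions 2–13; primer 1 anneals to the top strand there with its 3' end pointing upstream toward position 2.
Primer 2 (GCATATAATACATCCGATCTTG) matches the top strand directly at positions 29–50; it anneals to the bottom strand with its 3' end pointing downstream toward position 50.
The 3' ends diverge (primer 1 extends toward position 1, primer 2 toward position 76), so the primers never converge on a shared product.

No product — the primers' 3' ends point away from each other.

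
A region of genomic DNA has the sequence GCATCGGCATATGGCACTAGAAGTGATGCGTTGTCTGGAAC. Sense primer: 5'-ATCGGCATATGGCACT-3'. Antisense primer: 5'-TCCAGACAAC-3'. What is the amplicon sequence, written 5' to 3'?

The forward primer matches the template at positions 3–18.
Reverse complement of the reverse primer: GTTGTCTGGA. This occurs on the top strand at positions 30–39.
The product is the template from position 3 through 39 (37 bp).

5'-ATCGGCATATGGCACTAGAAGTGATGCGTTGTCTGGA-3'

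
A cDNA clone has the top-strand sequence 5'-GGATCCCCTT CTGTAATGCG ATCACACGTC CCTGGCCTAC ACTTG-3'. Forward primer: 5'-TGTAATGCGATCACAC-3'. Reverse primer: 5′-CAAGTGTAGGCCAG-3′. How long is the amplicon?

34 bp

Scanning the template, TGTAATGCGATCACAC occurs at positions 12–27; this primer anneals to the bottom strand there with its 3' end pointing downstream.
Reverse complement of the reverse primer: CTGGCCTACACTTG. This occurs on the top strand at positions 32–45.
Product length = (reverse-primer end) − (forward-primer start) + 1 = 45 − 12 + 1 = 34 bp.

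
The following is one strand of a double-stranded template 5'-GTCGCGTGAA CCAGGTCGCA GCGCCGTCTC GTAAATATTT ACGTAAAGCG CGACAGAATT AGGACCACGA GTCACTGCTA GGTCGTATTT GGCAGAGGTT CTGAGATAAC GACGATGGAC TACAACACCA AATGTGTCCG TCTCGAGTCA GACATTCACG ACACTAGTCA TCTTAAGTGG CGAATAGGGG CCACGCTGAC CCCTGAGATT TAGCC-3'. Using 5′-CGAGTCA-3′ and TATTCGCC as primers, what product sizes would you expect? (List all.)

119 bp, 43 bp

The forward primer CGAGTCA matches the top strand at positions 68–74, 144–150.
The reverse primer's reverse complement is GGCGAATA, matching at positions 179–186.
Each forward site pairs with the reverse site to give a product ending at position 186: sizes 119, 43 bp.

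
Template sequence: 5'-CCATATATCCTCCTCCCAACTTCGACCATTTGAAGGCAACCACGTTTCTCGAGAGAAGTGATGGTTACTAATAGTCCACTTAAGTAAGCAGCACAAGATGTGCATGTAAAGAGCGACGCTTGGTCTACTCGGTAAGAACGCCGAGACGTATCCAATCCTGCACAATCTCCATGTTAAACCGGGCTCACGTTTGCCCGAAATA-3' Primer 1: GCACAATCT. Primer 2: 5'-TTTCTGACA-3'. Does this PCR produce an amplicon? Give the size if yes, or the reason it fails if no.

Primer 2 (TTTCTGACA) does not match the top strand, and its reverse complement TGTCAGAAA does not match either.
With no annealing site for primer 2, no amplification occurs.

No product — primer 2 has no binding site in the template.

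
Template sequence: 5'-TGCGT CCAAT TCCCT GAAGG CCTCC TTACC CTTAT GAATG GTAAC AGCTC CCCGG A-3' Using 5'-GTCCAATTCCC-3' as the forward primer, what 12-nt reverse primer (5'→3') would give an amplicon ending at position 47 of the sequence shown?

5'-CTGTTACCATTC-3'

The forward primer binds at positions 4–14; the product's 3' end on the top strand is position 47.
The reverse primer anneals to the top strand over positions 36–47, i.e. to GAATGGTAACAG.
Its sequence written 5'→3' is the reverse complement: CTGTTACCATTC.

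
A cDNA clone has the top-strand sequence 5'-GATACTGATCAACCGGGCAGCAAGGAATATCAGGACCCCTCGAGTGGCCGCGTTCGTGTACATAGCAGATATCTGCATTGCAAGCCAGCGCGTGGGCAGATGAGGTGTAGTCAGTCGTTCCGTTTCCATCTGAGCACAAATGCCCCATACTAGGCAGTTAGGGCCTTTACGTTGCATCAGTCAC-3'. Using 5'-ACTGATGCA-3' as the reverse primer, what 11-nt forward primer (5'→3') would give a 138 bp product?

5'-GTGGCCGCGTT-3'

The reverse primer's reverse complement TGCATCAGT matches the template at positions 173–181, so the product ends at position 181.
A 138 bp product then starts at position 181 − 138 + 1 = 44.
The forward primer is identical to the top strand there: GTGGCCGCGTT.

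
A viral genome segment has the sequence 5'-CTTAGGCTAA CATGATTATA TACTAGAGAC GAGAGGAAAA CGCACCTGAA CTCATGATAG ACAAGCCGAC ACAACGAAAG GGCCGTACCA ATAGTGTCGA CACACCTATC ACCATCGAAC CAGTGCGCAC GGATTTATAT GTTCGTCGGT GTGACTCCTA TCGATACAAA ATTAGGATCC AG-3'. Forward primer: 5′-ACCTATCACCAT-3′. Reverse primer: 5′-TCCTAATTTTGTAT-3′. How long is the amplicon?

74 bp

The forward primer matches the template at positions 104–115.
Reverse complement of the reverse primer: ATACAAAATTAGGA. This occurs on the top strand at positions 164–177.
The product runs from position 104 to position 177, so its length is 177 − 104 + 1 = 74 bp.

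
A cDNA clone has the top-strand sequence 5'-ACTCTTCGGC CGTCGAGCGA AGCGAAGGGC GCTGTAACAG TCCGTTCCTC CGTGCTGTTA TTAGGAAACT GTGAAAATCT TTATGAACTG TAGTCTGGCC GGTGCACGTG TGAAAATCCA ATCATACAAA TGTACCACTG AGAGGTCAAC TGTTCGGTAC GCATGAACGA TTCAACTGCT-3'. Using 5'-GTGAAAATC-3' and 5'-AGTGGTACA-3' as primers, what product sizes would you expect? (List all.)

69 bp, 30 bp

The forward primer GTGAAAATC matches the top strand at positions 71–79, 110–118.
The reverse primer's reverse complement is TGTACCACT, matching at positions 131–139.
Each forward site pairs with the reverse site to give a product ending at position 139: sizes 69, 30 bp.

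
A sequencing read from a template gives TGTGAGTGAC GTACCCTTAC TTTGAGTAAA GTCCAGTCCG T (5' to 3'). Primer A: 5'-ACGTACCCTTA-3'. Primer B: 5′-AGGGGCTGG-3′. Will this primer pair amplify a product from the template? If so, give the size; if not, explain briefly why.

No product — primer B has no binding site in the template.

Primer B (AGGGGCTGG) does not match the top strand, and its reverse complement CCAGCCCCT does not match either.
With no annealing site for primer B, no amplification occurs.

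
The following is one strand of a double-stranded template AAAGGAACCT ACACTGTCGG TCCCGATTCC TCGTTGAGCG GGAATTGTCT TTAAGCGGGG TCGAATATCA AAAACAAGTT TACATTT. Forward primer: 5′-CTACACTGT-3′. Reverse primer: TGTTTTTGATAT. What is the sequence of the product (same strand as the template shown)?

The forward primer matches the template at positions 9–17.
The reverse primer's reverse complement is ATATCAAAAACA, which matches the template at positions 65–76.
The product is the template from position 9 through 76 (68 bp).

5'-CTACACTGTCGGTCCCGATTCCTCGTTGAGCGGGAATTGTCTTTAAGCGGGGTCGAATATCAAAAACA-3'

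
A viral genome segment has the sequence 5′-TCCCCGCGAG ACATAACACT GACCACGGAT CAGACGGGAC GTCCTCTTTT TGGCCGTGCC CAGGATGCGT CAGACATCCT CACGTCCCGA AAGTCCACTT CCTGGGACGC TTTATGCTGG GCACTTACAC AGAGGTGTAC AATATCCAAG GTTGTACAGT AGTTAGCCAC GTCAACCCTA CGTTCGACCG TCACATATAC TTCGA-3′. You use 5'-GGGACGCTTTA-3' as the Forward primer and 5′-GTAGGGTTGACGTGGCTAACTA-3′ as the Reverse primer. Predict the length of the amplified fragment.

78 bp

Forward primer GGGACGCTTTA is found on the top strand at positions 104–114.
Taking the reverse complement of GTAGGGTTGACGTGGCTAACTA gives TAGTTAGCCACGTCAACCCTAC, found at positions 160–181 on the template; the primer anneals here to the top strand with its 3' end pointing upstream.
Product length = (reverse-primer end) − (forward-primer start) + 1 = 181 − 104 + 1 = 78 bp.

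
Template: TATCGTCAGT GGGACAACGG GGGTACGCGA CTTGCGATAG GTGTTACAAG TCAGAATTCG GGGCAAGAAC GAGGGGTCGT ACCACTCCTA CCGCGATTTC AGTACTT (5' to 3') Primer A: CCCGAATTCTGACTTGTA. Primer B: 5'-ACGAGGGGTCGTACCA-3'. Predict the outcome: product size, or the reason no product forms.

Primer A (CCCGAATTCTGACTTGTA) has reverse complement TACAAGTCAGAATTCGGG, which matches the top strand at positions 45–62; primer A anneals to the top strand there with its 3' end pointing upstream toward position 45.
Primer B (ACGAGGGGTCGTACCA) matches the top strand directly at positions 69–84; it anneals to the bottom strand with its 3' end pointing downstream toward position 84.
The 3' ends diverge (primer A extends toward position 1, primer B toward position 107), so the primers never converge on a shared product.

No product — the primers' 3' ends point away from each other.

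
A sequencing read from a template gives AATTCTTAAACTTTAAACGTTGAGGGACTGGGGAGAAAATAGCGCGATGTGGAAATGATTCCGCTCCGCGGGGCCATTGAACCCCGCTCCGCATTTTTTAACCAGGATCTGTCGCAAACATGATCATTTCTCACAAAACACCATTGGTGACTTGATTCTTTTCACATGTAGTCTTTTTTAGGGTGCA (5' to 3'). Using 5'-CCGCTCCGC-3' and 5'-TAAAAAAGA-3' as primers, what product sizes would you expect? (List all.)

The forward primer CCGCTCCGC matches the top strand at positions 61–69, 84–92.
The reverse primer's reverse complement is TCTTTTTTA, matching at positions 172–180.
Each forward site pairs with the reverse site to give a product ending at position 180: sizes 120, 97 bp.

120 bp, 97 bp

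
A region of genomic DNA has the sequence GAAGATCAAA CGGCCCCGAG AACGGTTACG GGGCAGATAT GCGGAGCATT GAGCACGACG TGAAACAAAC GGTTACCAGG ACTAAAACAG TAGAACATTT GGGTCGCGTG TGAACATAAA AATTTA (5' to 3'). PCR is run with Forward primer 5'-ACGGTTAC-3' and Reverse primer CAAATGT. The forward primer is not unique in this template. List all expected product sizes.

The forward primer ACGGTTAC matches the top strand at positions 22–29, 69–76.
The reverse primer's reverse complement is ACATTTG, matching at positions 95–101.
Each forward site pairs with the reverse site to give a product ending at position 101: sizes 80, 33 bp.

80 bp, 33 bp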